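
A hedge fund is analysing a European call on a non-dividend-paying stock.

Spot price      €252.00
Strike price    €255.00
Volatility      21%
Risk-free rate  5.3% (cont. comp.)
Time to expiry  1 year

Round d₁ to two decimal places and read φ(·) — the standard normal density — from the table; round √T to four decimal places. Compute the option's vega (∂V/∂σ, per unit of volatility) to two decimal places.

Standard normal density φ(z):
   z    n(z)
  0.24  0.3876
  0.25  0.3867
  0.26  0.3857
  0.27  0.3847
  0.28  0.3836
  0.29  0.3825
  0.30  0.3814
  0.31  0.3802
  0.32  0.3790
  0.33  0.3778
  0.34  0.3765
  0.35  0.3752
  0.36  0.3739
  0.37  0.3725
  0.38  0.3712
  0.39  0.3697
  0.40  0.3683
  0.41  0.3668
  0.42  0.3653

96.11

σ√T = 0.21·√1 = 0.2100
d₁ = [ln(252/255) + (0.053 + 0.21²/2)·1] / 0.2100 = [-0.0118 + 0.0750] / 0.2100 = 0.3010 which rounds to 0.30
√T = √1 = 1.0000
φ(d₁) = φ(0.30) = 0.3814
vega = S·φ(d₁)·√T = 252·0.3814·1.0000 = 96.1128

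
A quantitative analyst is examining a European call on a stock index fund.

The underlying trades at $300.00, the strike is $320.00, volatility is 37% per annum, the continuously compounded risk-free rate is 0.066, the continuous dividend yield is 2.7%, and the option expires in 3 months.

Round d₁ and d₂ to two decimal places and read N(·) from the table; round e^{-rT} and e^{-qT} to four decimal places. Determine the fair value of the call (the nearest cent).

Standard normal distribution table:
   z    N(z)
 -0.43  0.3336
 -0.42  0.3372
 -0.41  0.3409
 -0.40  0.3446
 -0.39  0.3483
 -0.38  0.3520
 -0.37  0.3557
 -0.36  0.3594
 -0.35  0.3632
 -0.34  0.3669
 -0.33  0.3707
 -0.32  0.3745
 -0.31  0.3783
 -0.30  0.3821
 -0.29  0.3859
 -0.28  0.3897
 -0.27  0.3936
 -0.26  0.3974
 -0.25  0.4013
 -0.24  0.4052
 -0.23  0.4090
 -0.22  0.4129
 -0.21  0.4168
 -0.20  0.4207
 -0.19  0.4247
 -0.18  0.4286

σ√T = 0.37 × 0.5000 = 0.1850
d₁ = [ln(300/320) + (0.066 − 0.027 + 0.37²/2)·0.25] / 0.1850 = [-0.0645 + 0.0269] / 0.1850 = -0.2037 ⇒ -0.20
d₂ = d₁ − σ√T = -0.2037 − 0.1850 = -0.3887 ⇒ -0.39
e^(−qT) = e^(−0.027·0.25) = 0.9933;  e^(−rT) = e^(−0.066·0.25) = 0.9836
N(d₁) = N(-0.20) = 0.4207;  N(d₂) = N(-0.39) = 0.3483
C = 300·0.9933·0.4207 − 320·0.9836·0.3483 = 125.3644 − 109.6281 = 15.7363

$15.74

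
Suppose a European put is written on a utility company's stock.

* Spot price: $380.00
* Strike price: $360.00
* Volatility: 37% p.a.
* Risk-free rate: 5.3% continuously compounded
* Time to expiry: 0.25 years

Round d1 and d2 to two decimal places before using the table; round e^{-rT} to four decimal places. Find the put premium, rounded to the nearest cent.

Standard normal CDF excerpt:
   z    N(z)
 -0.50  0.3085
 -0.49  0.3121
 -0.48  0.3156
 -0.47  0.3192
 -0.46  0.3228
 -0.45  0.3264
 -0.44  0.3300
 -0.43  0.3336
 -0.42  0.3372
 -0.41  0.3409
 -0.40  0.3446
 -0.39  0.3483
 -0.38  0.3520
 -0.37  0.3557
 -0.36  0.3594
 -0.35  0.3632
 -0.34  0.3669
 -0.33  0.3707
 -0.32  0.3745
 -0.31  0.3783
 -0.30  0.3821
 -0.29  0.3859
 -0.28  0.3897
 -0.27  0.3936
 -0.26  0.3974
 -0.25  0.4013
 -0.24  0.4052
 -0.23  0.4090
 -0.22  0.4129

$17.16

T = 0.25;  σ√T = 0.1850
d₁ = [ln(380/360) + (0.053 + 0.37²/2)·0.25] / 0.1850 = [0.0541 + 0.0304] / 0.1850 = 0.4564 which rounds to 0.46
d₂ = d₁ − σ√T = 0.4564 − 0.1850 = 0.2714 which rounds to 0.27
exp(−rT) = exp(−0.053·0.25) = 0.9868
N(−d₂) = N(-0.27) = 0.3936;  N(−d₁) = N(-0.46) = 0.3228
P = 360·0.9868·0.3936 − 380·0.3228 = 139.8256 − 122.6640 = 17.1616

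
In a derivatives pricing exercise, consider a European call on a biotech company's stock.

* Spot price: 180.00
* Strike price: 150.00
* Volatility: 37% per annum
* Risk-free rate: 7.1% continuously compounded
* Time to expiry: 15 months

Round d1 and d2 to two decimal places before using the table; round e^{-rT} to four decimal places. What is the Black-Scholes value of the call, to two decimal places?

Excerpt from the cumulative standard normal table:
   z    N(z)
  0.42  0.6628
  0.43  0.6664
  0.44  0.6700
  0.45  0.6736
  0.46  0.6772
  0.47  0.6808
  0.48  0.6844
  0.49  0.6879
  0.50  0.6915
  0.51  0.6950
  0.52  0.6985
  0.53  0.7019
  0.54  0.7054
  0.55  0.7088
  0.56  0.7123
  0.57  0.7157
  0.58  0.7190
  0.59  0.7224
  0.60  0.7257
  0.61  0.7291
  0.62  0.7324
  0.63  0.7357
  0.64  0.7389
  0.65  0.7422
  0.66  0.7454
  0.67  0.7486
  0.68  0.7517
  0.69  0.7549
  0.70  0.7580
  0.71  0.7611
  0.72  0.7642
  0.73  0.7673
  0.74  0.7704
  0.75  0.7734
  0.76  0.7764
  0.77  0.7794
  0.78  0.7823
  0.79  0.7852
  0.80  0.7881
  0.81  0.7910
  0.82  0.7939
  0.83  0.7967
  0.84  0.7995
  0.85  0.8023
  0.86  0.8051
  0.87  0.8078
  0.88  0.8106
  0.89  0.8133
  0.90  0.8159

σ√T = 0.37 × 1.1180 = 0.4137
d₁ = [ln(180/150) + (0.071 + 0.37²/2)·1.25] / 0.4137 = [0.1823 + 0.1743] / 0.4137 = 0.8621 ≈ 0.86
d₂ = d₁ − σ√T = 0.8621 − 0.4137 = 0.4484 ≈ 0.45
exp(−rT) = exp(−0.071·1.25) = 0.9151
N(d₁) = N(0.86) = 0.8051;  N(d₂) = N(0.45) = 0.6736
C = 180·0.8051 − 150·0.9151·0.6736 = 144.9180 − 92.4617 = 52.4563

52.46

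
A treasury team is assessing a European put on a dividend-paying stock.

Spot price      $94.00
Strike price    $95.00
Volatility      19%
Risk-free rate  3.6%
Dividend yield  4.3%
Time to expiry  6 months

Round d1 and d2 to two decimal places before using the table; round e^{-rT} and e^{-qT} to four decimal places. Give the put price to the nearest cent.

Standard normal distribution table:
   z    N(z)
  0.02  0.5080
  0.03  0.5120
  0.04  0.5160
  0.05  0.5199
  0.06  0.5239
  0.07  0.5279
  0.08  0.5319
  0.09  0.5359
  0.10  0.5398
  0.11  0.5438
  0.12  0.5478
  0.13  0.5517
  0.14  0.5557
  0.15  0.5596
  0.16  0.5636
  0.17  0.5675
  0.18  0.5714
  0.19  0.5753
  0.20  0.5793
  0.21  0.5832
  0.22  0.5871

σ√T = 0.19 × 0.7071 = 0.1344
d₁ = [ln(94/95) + (0.036 − 0.043 + ½·0.19²)·0.5] / (σ√T) = (-0.0106 + 0.0055) / 0.1344 = -0.0376 → -0.04
d₂ = -0.0376 − 0.1344 = -0.1720 → -0.17
exp(−qT) = exp(−0.043·0.5) = 0.9787;  exp(−rT) = exp(−0.036·0.5) = 0.9822
N(−d₂) = N(0.17) = 0.5675;  N(−d₁) = N(0.04) = 0.5160
P = 95·0.9822·0.5675 − 94·0.9787·0.5160 = 52.9529 − 47.4709 = 5.4820

$5.48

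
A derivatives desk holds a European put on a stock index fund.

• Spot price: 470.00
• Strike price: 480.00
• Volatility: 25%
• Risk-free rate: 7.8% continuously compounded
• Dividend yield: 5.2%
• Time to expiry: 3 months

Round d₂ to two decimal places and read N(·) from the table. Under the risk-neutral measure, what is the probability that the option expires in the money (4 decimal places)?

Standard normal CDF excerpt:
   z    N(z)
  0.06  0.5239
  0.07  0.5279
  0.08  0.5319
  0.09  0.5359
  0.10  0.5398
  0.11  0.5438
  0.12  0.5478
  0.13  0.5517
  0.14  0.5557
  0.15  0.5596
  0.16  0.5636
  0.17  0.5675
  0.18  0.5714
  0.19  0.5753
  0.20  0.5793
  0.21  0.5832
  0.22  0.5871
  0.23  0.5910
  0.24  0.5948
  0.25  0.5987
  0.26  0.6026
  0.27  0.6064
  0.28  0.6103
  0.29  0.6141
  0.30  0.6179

0.5714

T = 0.25;  σ√T = 0.1250
d₁ = [ln(470/480) + (0.078 − 0.052 + 0.25²/2)·0.25] / 0.1250 = [-0.0211 + 0.0143] / 0.1250 = -0.0539 which rounds to -0.05
d₂ = d₁ − σ√T = -0.0539 − 0.1250 = -0.1789 which rounds to -0.18
Risk-neutral Pr[S_T < K] = N(−d₂) = N(0.18) = 0.5714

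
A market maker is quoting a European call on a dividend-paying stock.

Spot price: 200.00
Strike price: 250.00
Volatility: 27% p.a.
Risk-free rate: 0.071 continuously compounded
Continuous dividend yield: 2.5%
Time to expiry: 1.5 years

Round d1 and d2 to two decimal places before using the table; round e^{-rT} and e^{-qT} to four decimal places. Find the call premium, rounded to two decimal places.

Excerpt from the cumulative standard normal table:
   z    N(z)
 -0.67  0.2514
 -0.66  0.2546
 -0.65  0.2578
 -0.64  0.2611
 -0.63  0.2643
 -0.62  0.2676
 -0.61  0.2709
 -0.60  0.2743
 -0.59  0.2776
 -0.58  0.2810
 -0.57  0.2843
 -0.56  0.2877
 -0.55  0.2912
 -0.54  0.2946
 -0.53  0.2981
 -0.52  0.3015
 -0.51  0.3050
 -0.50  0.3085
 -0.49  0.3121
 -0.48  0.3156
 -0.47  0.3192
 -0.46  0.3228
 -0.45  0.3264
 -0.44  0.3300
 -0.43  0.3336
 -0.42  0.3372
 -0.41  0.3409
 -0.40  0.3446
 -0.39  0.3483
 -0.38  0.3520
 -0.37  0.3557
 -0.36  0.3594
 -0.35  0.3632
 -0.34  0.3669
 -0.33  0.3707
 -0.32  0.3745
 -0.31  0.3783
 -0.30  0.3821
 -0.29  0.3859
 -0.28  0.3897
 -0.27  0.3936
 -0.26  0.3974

14.21

σ√T = 0.27 × 1.2247 = 0.3307
ln(S/K) + (r − q + σ²/2)T = ln(200/250) + (0.071 − 0.025 + 0.27²/2)·1.5 = -0.2231 + 0.1237 = -0.0995
d₁ = -0.0995 / 0.3307 = -0.3008 → -0.30
d₂ = d₁ − σ√T = -0.3008 − 0.3307 = -0.6315 → -0.63
e^(−qT) = e^(−0.025·1.5) = 0.9632;  e^(−rT) = e^(−0.071·1.5) = 0.8990
N(d₁) = N(-0.30) = 0.3821;  N(d₂) = N(-0.63) = 0.2643
C = 200·0.9632·0.3821 − 250·0.8990·0.2643 = 73.6077 − 59.4014 = 14.2063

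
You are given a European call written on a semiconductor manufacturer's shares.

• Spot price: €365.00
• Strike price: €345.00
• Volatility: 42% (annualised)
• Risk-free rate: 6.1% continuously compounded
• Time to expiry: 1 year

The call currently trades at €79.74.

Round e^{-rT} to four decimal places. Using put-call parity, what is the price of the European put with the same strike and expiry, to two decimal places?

exp(−rT) = exp(−0.061·1) = 0.9408
Put-call parity: C − P = S − K·e^(−rT) = 365 − 345·0.9408 = 365 − 324.5760 = 40.4240
P = C − (C − P) = 79.74 − (40.4240) = 39.3160

€39.32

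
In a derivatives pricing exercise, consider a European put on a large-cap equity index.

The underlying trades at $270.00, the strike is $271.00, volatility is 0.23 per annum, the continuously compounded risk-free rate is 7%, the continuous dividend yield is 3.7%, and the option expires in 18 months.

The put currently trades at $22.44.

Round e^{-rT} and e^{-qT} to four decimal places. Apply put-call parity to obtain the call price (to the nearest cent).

e^(−qT) = e^(−0.037·1.5) = 0.9460;  e^(−rT) = e^(−0.07·1.5) = 0.9003
Put-call parity: C − P = S·e^(−qT) − K·e^(−rT) = 270·0.9460 − 271·0.9003 = 255.4200 − 243.9813 = 11.4387
C = P + (C − P) = 22.44 + (11.4387) = 33.8787

$33.88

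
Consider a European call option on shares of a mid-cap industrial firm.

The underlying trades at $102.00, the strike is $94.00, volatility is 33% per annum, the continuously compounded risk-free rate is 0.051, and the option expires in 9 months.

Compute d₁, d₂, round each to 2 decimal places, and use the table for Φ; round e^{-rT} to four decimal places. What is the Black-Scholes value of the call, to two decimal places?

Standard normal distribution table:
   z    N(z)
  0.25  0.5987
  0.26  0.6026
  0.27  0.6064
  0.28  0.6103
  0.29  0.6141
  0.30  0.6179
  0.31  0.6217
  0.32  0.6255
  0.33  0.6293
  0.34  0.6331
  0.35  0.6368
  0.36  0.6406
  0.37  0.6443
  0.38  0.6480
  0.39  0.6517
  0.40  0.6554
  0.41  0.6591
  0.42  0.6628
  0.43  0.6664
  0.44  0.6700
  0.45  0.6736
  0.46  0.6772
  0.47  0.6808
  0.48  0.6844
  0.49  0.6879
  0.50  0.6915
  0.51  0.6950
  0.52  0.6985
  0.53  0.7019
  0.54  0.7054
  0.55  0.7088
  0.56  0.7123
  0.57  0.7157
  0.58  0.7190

σ√T = 0.33·√0.75 = 0.2858
d₁ = [ln(102/94) + (0.051 + 0.33²/2)·0.75] / 0.2858 = [0.0817 + 0.0791] / 0.2858 = 0.5625 ⇒ 0.56
d₂ = d₁ − σ√T = 0.5625 − 0.2858 = 0.2767 ⇒ 0.28
e^(−rT) = e^(−0.051·0.75) = 0.9625
C = 102·N(0.56) − 94·0.9625·N(0.28) = 102·0.7123 − 94·0.9625·0.6103 = 72.6546 − 55.2169 = 17.4377

$17.44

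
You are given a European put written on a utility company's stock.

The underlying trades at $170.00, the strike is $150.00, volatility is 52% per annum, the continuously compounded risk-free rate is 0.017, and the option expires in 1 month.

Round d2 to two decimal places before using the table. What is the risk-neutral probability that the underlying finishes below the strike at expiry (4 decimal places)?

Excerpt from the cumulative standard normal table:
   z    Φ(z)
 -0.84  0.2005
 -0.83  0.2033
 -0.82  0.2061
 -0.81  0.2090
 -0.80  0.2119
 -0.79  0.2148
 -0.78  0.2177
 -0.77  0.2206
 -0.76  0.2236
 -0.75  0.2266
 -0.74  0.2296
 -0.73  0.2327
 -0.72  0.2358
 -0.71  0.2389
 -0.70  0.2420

0.2206

T = 0.08333;  σ√T = 0.1501
d₁ = [ln(170/150) + (0.017 + 0.52²/2)·0.08333] / 0.1501 = [0.1252 + 0.0127] / 0.1501 = 0.9183 ≈ 0.92
d₂ = d₁ − σ√T = 0.9183 − 0.1501 = 0.7682 ≈ 0.77
Pr(exercise) under Q = N(−d₂) = N(-0.77) = 0.2206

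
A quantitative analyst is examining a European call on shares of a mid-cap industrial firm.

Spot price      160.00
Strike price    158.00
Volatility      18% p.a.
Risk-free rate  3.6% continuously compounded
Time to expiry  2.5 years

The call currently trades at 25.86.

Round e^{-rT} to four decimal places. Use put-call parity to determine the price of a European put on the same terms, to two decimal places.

exp(−rT) = exp(−0.036·2.5) = 0.9139
Put-call parity: C − P = S − K·e^(−rT) = 160 − 158·0.9139 = 160 − 144.3962 = 15.6038
P = C − (C − P) = 25.86 − (15.6038) = 10.2562

10.26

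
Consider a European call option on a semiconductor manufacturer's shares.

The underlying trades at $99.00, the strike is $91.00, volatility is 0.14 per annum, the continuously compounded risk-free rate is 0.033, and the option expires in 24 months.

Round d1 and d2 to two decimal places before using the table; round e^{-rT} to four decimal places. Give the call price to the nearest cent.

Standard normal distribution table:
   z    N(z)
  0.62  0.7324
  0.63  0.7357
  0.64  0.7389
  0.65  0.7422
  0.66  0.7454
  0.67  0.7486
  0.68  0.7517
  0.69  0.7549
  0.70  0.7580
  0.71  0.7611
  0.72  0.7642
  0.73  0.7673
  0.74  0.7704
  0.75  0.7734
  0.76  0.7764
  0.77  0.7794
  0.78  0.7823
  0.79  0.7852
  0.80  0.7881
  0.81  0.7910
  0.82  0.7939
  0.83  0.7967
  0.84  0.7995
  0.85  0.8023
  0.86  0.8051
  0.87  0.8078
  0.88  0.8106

T = 2;  σ√T = 0.1980
d₁ = [ln(99/91) + (0.033 + 0.14²/2)·2] / 0.1980 = [0.0843 + 0.0856] / 0.1980 = 0.8579 which rounds to 0.86
d₂ = d₁ − σ√T = 0.8579 − 0.1980 = 0.6599 which rounds to 0.66
exp(−rT) = exp(−0.033·2) = 0.9361
C = 99·N(0.86) − 91·0.9361·N(0.66) = 99·0.8051 − 91·0.9361·0.7454 = 79.7049 − 63.4970 = 16.2079

$16.21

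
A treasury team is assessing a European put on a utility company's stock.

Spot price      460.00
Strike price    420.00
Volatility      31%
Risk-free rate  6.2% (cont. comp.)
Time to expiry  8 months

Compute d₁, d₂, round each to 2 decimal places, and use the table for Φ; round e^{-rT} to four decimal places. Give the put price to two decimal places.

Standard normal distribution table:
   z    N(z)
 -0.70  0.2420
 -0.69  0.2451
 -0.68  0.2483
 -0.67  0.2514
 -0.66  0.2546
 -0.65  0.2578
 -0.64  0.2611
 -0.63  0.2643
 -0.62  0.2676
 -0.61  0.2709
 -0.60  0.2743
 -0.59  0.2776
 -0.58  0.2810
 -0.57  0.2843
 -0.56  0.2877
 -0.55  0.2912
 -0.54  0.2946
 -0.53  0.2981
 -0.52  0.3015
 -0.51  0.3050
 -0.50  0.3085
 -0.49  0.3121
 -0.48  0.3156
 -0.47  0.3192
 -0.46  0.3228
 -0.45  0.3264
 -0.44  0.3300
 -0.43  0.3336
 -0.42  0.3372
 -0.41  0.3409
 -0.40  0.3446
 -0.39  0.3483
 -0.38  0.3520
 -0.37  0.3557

20.28

σ√T = 0.31·√0.6667 = 0.2531
d₁ = [ln(460/420) + (0.062 + ½·0.31²)·0.6667] / (σ√T) = (0.0910 + 0.0734) / 0.2531 = 0.6493 → 0.65
d₂ = 0.6493 − 0.2531 = 0.3962 → 0.40
e^(−rT) = e^(−0.062·0.6667) = 0.9595
N(−d₂) = N(-0.40) = 0.3446;  N(−d₁) = N(-0.65) = 0.2578
P = 420·0.9595·0.3446 − 460·0.2578 = 138.8704 − 118.5880 = 20.2824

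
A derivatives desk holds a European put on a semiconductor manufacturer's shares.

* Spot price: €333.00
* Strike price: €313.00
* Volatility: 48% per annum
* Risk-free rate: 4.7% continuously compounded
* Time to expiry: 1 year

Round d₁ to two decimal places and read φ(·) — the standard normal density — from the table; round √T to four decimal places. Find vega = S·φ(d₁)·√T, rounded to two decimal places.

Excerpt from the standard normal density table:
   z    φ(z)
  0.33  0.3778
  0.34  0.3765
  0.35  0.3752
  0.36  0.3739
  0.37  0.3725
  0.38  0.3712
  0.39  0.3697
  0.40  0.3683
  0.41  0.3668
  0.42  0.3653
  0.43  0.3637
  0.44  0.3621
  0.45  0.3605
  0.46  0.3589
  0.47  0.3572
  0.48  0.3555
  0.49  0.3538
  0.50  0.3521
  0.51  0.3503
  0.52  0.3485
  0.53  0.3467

118.95

σ√T = 0.48·√1 = 0.4800
d₁ = [ln(333/313) + (0.047 + ½·0.48²)·1] / (σ√T) = (0.0619 + 0.1622) / 0.4800 = 0.4670 ≈ 0.47
√T = √1 = 1.0000
φ(d₁) = φ(0.47) = 0.3572
vega = S·φ(d₁)·√T = 333·0.3572·1.0000 = 118.9476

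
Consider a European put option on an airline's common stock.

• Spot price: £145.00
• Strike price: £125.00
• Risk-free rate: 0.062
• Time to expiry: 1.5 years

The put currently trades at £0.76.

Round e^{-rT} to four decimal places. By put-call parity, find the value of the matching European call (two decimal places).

exp(−rT) = exp(−0.062·1.5) = 0.9112
Put-call parity: C − P = S − K·e^(−rT) = 145 − 125·0.9112 = 145 − 113.9000 = 31.1000
C = P + (C − P) = 0.76 + (31.1000) = 31.8600

£31.86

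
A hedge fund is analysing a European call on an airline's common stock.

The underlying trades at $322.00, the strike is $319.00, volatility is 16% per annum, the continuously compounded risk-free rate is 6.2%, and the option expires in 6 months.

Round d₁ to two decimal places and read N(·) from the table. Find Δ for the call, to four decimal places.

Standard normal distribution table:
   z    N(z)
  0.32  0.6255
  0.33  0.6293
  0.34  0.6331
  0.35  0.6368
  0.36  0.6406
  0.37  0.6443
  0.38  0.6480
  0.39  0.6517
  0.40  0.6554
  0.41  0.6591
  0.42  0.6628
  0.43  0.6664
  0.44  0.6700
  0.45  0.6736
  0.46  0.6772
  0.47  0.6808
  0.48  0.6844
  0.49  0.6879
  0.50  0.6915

0.6591

σ√T = 0.16·√0.5 = 0.1131
ln(S/K) + (r + σ²/2)T = ln(322/319) + (0.062 + 0.16²/2)·0.5 = 0.0094 + 0.0374 = 0.0468
d₁ = 0.0468 / 0.1131 = 0.4133 ≈ 0.41
N(d₁) = N(0.41) = 0.6591
Δ_call = N(d₁) = 0.6591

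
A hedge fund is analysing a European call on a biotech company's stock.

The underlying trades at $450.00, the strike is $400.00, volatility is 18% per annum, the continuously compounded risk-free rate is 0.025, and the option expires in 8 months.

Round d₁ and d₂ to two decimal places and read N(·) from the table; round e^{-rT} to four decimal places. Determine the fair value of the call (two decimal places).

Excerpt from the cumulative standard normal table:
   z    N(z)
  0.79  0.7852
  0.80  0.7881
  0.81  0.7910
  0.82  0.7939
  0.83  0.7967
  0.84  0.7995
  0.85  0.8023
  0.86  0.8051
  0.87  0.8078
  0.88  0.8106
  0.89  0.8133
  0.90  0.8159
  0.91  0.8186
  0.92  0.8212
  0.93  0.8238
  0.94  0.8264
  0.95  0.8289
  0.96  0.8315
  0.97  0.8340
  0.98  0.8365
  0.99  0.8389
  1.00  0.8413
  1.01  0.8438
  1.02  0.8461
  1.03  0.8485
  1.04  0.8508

$62.98

T = 0.6667;  σ√T = 0.1470
d₁ = [ln(450/400) + (0.025 + ½·0.18²)·0.6667] / (σ√T) = (0.1178 + 0.0275) / 0.1470 = 0.9883 → 0.99
d₂ = 0.9883 − 0.1470 = 0.8413 → 0.84
e^(−rT) = e^(−0.025·0.6667) = 0.9835
N(d₁) = N(0.99) = 0.8389;  N(d₂) = N(0.84) = 0.7995
C = 450·0.8389 − 400·0.9835·0.7995 = 377.5050 − 314.5233 = 62.9817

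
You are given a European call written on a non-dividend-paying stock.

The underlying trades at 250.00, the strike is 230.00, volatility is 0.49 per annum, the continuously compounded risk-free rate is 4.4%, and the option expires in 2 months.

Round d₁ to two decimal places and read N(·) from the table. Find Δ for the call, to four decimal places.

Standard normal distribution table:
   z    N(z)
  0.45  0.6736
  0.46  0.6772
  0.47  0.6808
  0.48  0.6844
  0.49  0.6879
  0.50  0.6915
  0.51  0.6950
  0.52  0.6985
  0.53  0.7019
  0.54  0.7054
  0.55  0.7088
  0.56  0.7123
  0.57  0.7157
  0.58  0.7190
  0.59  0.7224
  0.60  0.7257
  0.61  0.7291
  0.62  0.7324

0.7088

T = 0.1667;  σ√T = 0.2000
d₁ = [ln(250/230) + (0.044 + ½·0.49²)·0.1667] / (σ√T) = (0.0834 + 0.0273) / 0.2000 = 0.5535 ≈ 0.55
N(d₁) = N(0.55) = 0.7088
Δ_call = N(d₁) = 0.7088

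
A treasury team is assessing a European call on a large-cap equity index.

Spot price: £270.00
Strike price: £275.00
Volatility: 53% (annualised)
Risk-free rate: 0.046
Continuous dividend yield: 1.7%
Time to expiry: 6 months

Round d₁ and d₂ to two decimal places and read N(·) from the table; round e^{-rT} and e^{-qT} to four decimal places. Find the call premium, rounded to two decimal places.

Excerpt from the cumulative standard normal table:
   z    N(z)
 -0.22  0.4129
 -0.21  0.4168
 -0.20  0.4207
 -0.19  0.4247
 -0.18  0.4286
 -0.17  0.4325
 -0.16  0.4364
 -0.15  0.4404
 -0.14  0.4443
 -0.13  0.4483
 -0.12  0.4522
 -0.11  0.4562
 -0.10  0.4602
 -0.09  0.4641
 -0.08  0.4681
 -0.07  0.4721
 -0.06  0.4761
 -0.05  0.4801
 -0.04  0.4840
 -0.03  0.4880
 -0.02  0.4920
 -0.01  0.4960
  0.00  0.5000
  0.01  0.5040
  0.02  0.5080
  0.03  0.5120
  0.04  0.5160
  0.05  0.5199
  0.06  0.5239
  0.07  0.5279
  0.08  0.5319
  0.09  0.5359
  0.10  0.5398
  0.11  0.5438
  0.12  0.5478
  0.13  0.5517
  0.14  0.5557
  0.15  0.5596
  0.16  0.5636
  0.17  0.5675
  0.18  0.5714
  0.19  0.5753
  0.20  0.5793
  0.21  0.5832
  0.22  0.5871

£39.90

σ√T = 0.53·√0.5 = 0.3748
ln(S/K) + (r − q + σ²/2)T = ln(270/275) + (0.046 − 0.017 + 0.53²/2)·0.5 = -0.0183 + 0.0847 = 0.0664
d₁ = 0.0664 / 0.3748 = 0.1771 ⇒ 0.18
d₂ = d₁ − σ√T = 0.1771 − 0.3748 = -0.1977 ⇒ -0.20
exp(−qT) = exp(−0.017·0.5) = 0.9915;  exp(−rT) = exp(−0.046·0.5) = 0.9773
C = 270·0.9915·N(0.18) − 275·0.9773·N(-0.20) = 270·0.9915·0.5714 − 275·0.9773·0.4207 = 152.9666 − 113.0663 = 39.9004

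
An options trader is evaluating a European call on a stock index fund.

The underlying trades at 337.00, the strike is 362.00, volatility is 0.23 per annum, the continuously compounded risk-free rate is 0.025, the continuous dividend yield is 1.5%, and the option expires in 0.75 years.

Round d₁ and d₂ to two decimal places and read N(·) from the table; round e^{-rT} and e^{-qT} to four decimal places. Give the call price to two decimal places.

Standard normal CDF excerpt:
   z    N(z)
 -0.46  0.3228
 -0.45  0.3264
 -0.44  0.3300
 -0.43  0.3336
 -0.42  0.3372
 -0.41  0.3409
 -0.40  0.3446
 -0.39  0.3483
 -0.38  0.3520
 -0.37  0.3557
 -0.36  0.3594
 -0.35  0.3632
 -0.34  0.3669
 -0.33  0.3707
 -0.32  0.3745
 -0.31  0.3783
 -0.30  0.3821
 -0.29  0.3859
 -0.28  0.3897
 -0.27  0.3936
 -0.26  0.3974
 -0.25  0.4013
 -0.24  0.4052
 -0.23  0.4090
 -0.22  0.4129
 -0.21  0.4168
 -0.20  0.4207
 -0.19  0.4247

σ√T = 0.23·√0.75 = 0.1992
d₁ = [ln(337/362) + (0.025 − 0.015 + 0.23²/2)·0.75] / 0.1992 = [-0.0716 + 0.0273] / 0.1992 = -0.2220 → -0.22
d₂ = d₁ − σ√T = -0.2220 − 0.1992 = -0.4212 → -0.42
exp(−qT) = exp(−0.015·0.75) = 0.9888;  exp(−rT) = exp(−0.025·0.75) = 0.9814
C = 337·0.9888·N(-0.22) − 362·0.9814·N(-0.42) = 337·0.9888·0.4129 − 362·0.9814·0.3372 = 137.5889 − 119.7960 = 17.7929

17.79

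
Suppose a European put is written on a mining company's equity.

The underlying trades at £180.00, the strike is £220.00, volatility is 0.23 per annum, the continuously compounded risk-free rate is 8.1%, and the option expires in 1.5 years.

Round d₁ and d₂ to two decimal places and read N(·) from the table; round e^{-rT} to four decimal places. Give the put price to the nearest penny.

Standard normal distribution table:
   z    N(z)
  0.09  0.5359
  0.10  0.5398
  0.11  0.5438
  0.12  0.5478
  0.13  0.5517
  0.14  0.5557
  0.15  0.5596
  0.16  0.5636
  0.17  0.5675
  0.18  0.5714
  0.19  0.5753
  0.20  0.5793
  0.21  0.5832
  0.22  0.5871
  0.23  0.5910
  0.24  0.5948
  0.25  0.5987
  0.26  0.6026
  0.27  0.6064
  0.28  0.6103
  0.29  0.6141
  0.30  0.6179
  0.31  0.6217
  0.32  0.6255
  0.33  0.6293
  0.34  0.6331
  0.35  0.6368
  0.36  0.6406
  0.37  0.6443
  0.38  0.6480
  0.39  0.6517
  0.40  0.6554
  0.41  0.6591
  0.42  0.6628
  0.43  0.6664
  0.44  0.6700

σ√T = 0.23 × 1.2247 = 0.2817
ln(S/K) + (r + σ²/2)T = ln(180/220) + (0.081 + 0.23²/2)·1.5 = -0.2007 + 0.1612 = -0.0395
d₁ = -0.0395 / 0.2817 = -0.1402 ≈ -0.14
d₂ = d₁ − σ√T = -0.1402 − 0.2817 = -0.4219 ≈ -0.42
e^(−rT) = e^(−0.081·1.5) = 0.8856
N(−d₂) = N(0.42) = 0.6628;  N(−d₁) = N(0.14) = 0.5557
P = 220·0.8856·0.6628 − 180·0.5557 = 129.1346 − 100.0260 = 29.1086

£29.11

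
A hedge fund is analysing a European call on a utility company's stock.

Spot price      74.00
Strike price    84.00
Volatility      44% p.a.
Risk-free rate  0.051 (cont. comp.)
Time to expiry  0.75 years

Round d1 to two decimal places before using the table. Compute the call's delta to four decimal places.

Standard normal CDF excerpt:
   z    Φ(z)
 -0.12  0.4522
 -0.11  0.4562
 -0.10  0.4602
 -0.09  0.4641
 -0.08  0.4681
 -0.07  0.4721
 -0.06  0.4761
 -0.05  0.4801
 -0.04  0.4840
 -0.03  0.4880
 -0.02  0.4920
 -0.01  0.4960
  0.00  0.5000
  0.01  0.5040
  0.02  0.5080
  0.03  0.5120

0.4840

T = 0.75;  σ√T = 0.3811
d₁ = [ln(74/84) + (0.051 + ½·0.44²)·0.75] / (σ√T) = (-0.1268 + 0.1108) / 0.3811 = -0.0417 → -0.04
N(d₁) = N(-0.04) = 0.4840
Δ_call = N(d₁) = 0.4840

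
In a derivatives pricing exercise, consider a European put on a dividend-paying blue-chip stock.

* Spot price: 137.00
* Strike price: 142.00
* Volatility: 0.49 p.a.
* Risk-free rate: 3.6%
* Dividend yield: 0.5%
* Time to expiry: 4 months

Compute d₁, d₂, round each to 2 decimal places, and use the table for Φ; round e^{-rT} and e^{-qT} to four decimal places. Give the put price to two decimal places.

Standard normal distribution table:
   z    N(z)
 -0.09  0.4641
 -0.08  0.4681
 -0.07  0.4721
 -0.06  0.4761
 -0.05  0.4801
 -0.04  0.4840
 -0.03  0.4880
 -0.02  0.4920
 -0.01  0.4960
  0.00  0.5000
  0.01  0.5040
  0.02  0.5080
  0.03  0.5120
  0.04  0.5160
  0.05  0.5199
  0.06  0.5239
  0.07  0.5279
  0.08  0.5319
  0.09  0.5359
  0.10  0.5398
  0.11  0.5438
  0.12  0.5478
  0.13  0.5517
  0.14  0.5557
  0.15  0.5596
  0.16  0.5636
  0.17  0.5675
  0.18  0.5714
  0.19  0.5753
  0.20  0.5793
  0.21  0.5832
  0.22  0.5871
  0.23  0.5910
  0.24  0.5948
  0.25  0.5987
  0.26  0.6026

17.26

T = 0.3333;  σ√T = 0.2829
d₁ = [ln(137/142) + (0.036 − 0.005 + ½·0.49²)·0.3333] / (σ√T) = (-0.0358 + 0.0503) / 0.2829 = 0.0513 → 0.05
d₂ = 0.0513 − 0.2829 = -0.2316 → -0.23
e^(−qT) = e^(−0.005·0.3333) = 0.9983;  e^(−rT) = e^(−0.036·0.3333) = 0.9881
P = 142·0.9881·N(0.23) − 137·0.9983·N(-0.05) = 142·0.9881·0.5910 − 137·0.9983·0.4801 = 82.9233 − 65.6619 = 17.2614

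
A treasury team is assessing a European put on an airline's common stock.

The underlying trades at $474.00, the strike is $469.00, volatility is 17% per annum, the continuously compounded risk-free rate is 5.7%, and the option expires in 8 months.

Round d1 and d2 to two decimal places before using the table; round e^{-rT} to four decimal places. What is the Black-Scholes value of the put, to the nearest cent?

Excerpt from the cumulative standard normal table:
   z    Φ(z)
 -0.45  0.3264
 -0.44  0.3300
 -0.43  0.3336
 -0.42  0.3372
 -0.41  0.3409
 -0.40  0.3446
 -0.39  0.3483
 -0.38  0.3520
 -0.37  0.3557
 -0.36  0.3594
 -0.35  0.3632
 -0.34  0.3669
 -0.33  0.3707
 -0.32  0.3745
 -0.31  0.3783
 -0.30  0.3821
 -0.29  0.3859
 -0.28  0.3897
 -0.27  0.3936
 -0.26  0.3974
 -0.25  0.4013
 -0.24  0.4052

σ√T = 0.17·√0.6667 = 0.1388
d₁ = [ln(474/469) + (0.057 + 0.17²/2)·0.6667] / 0.1388 = [0.0106 + 0.0476] / 0.1388 = 0.4196 ≈ 0.42
d₂ = d₁ − σ√T = 0.4196 − 0.1388 = 0.2808 ≈ 0.28
e^(−rT) = e^(−0.057·0.6667) = 0.9627
N(−d₂) = N(-0.28) = 0.3897;  N(−d₁) = N(-0.42) = 0.3372
P = 469·0.9627·0.3897 − 474·0.3372 = 175.9520 − 159.8328 = 16.1192

$16.12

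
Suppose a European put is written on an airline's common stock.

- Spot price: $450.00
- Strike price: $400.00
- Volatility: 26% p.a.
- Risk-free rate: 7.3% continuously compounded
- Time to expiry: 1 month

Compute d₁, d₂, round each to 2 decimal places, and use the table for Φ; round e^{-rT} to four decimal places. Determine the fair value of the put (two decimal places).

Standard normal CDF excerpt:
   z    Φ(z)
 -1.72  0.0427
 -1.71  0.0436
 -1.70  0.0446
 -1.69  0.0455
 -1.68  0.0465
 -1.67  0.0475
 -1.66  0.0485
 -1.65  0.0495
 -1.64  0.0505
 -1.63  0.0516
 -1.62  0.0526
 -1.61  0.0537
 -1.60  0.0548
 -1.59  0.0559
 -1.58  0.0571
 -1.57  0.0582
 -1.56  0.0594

$0.87

σ√T = 0.26·√0.08333 = 0.0751
d₁ = [ln(450/400) + (0.073 + 0.26²/2)·0.08333] / 0.0751 = [0.1178 + 0.0089] / 0.0751 = 1.6879 which rounds to 1.69
d₂ = d₁ − σ√T = 1.6879 − 0.0751 = 1.6128 which rounds to 1.61
exp(−rT) = exp(−0.073·0.08333) = 0.9939
N(−d₂) = N(-1.61) = 0.0537;  N(−d₁) = N(-1.69) = 0.0455
P = 400·0.9939·0.0537 − 450·0.0455 = 21.3490 − 20.4750 = 0.8740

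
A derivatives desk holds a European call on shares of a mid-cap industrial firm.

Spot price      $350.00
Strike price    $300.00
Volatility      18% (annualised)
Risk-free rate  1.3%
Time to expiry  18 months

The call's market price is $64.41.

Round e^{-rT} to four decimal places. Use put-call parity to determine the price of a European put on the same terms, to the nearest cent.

$8.62

e^(−rT) = e^(−0.013·1.5) = 0.9807
Put-call parity: C − P = S − K·e^(−rT) = 350 − 300·0.9807 = 350 − 294.2100 = 55.7900
P = C − (C − P) = 64.41 − (55.7900) = 8.6200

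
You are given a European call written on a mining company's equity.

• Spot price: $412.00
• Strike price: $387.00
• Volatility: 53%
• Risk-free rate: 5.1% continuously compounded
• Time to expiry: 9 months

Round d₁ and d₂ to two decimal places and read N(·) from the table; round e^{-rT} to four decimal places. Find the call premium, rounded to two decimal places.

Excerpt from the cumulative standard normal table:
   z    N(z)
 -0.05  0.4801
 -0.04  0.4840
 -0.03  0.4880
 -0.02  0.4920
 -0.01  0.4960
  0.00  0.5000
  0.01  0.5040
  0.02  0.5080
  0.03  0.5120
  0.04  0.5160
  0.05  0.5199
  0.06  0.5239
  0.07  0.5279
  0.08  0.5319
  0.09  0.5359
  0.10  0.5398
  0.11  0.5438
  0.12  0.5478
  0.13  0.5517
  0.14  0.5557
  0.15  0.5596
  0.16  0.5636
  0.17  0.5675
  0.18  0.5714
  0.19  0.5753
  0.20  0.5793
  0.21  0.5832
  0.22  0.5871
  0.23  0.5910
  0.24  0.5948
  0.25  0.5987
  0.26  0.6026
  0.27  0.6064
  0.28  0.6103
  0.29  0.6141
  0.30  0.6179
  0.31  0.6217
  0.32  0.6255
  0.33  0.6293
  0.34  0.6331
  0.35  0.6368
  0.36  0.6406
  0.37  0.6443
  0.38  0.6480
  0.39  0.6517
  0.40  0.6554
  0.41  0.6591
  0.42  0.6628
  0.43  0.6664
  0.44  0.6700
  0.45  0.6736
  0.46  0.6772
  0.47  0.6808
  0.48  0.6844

T = 0.75;  σ√T = 0.4590
d₁ = [ln(412/387) + (0.051 + 0.53²/2)·0.75] / 0.4590 = [0.0626 + 0.1436] / 0.4590 = 0.4492 ≈ 0.45
d₂ = d₁ − σ√T = 0.4492 − 0.4590 = -0.0098 ≈ -0.01
e^(−rT) = e^(−0.051·0.75) = 0.9625
N(d₁) = N(0.45) = 0.6736;  N(d₂) = N(-0.01) = 0.4960
C = 412·0.6736 − 387·0.9625·0.4960 = 277.5232 − 184.7538 = 92.7694

$92.77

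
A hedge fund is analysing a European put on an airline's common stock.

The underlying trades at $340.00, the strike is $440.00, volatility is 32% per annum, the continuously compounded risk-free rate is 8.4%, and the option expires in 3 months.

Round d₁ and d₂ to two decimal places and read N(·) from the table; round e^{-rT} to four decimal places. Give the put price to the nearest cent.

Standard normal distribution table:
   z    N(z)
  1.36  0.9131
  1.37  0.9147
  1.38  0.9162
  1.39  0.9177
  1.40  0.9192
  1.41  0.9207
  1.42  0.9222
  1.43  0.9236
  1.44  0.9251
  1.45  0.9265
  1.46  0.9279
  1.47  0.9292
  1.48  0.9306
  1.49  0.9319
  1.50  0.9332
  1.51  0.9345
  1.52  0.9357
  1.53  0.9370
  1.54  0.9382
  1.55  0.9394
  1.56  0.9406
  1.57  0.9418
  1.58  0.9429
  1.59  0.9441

$92.73

σ√T = 0.32·√0.25 = 0.1600
d₁ = [ln(340/440) + (0.084 + ½·0.32²)·0.25] / (σ√T) = (-0.2578 + 0.0338) / 0.1600 = -1.4002 ⇒ -1.40
d₂ = -1.4002 − 0.1600 = -1.5602 ⇒ -1.56
exp(−rT) = exp(−0.084·0.25) = 0.9792
P = 440·0.9792·N(1.56) − 340·N(1.40) = 440·0.9792·0.9406 − 340·0.9192 = 405.2556 − 312.5280 = 92.7276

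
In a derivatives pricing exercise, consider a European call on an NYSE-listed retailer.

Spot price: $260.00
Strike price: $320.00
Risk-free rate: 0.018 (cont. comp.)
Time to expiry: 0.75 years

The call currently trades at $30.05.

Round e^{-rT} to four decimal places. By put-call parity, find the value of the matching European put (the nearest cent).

exp(−rT) = exp(−0.018·0.75) = 0.9866
Put-call parity: C − P = S − K·e^(−rT) = 260 − 320·0.9866 = 260 − 315.7120 = -55.7120
P = C − (C − P) = 30.05 − (-55.7120) = 85.7620

$85.76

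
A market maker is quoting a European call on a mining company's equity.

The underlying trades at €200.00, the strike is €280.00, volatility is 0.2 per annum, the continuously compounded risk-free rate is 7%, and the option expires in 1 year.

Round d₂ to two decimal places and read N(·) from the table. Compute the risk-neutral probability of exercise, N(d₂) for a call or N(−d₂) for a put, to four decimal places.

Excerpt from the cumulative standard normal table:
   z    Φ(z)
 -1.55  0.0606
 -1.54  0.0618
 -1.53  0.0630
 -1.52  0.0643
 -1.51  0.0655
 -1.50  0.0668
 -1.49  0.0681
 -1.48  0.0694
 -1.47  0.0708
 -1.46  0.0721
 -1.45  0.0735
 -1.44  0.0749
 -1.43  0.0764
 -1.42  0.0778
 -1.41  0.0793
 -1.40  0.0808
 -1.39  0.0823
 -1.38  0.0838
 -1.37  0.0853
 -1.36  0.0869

0.0764

T = 1;  σ√T = 0.2000
d₁ = [ln(200/280) + (0.07 + 0.2²/2)·1] / 0.2000 = [-0.3365 + 0.0900] / 0.2000 = -1.2324 ⇒ -1.23
d₂ = d₁ − σ√T = -1.2324 − 0.2000 = -1.4324 ⇒ -1.43
Pr(exercise) under Q = N(d₂) = 0.0764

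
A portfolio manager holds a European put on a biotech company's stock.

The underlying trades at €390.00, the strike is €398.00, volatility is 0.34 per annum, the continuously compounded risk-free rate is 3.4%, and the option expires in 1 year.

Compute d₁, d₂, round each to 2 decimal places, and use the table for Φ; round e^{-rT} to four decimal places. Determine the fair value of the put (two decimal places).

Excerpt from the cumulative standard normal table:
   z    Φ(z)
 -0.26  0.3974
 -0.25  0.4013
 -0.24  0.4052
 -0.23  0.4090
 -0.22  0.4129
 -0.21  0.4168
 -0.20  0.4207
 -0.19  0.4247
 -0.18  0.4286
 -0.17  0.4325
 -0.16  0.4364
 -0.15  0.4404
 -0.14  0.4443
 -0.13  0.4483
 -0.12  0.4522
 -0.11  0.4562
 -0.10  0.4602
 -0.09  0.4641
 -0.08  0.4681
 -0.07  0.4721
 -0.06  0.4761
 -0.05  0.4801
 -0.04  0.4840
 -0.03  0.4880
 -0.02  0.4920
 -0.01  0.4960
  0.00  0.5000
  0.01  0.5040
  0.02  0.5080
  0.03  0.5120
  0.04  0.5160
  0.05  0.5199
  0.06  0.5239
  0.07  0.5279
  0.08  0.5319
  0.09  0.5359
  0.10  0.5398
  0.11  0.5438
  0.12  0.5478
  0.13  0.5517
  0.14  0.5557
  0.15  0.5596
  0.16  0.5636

σ√T = 0.34 × 1.0000 = 0.3400
d₁ = [ln(390/398) + (0.034 + 0.34²/2)·1] / 0.3400 = [-0.0203 + 0.0918] / 0.3400 = 0.2103 which rounds to 0.21
d₂ = d₁ − σ√T = 0.2103 − 0.3400 = -0.1297 which rounds to -0.13
e^(−rT) = e^(−0.034·1) = 0.9666
N(−d₂) = N(0.13) = 0.5517;  N(−d₁) = N(-0.21) = 0.4168
P = 398·0.9666·0.5517 − 390·0.4168 = 212.2427 − 162.5520 = 49.6907

€49.69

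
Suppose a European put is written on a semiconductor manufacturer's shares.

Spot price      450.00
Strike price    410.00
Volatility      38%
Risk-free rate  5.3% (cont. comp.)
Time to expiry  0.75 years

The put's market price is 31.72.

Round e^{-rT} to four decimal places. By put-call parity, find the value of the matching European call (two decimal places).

87.71

e^(−rT) = e^(−0.053·0.75) = 0.9610
Put-call parity: C − P = S − K·e^(−rT) = 450 − 410·0.9610 = 450 − 394.0100 = 55.9900
C = P + (C − P) = 31.72 + (55.9900) = 87.7100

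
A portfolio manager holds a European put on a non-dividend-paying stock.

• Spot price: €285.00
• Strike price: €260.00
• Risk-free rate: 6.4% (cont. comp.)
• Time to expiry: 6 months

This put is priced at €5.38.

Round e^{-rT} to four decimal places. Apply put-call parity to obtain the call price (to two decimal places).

€38.57

e^(−rT) = e^(−0.064·0.5) = 0.9685
Put-call parity: C − P = S − K·e^(−rT) = 285 − 260·0.9685 = 285 − 251.8100 = 33.1900
C = P + (C − P) = 5.38 + (33.1900) = 38.5700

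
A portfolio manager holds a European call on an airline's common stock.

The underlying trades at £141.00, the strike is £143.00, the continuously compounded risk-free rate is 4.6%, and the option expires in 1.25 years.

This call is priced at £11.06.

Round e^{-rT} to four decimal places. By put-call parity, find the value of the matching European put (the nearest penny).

e^(−rT) = e^(−0.046·1.25) = 0.9441
Put-call parity: C − P = S − K·e^(−rT) = 141 − 143·0.9441 = 141 − 135.0063 = 5.9937
P = C − (C − P) = 11.06 − (5.9937) = 5.0663

£5.07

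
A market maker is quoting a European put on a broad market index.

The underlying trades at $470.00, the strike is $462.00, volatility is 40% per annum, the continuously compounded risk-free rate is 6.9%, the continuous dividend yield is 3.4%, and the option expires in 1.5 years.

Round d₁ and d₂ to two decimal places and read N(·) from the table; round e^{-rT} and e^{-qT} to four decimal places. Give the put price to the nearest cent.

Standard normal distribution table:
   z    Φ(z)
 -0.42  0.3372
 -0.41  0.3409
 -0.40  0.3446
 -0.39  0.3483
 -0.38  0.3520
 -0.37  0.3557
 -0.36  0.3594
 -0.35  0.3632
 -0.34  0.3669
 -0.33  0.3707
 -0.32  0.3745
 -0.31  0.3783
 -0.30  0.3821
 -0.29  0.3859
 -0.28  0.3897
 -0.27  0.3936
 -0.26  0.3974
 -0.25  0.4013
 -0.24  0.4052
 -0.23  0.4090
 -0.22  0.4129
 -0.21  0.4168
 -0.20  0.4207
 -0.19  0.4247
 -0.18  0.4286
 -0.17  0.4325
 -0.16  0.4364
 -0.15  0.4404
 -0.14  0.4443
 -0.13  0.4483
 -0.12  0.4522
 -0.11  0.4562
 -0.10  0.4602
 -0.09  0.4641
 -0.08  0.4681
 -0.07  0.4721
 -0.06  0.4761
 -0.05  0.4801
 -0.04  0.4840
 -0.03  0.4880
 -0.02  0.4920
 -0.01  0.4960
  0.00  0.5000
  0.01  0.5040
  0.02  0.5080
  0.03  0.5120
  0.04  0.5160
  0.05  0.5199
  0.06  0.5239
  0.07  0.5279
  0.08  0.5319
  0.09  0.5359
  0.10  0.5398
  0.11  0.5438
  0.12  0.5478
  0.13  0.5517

σ√T = 0.4 × 1.2247 = 0.4899
d₁ = [ln(470/462) + (0.069 − 0.034 + 0.4²/2)·1.5] / 0.4899 = [0.0172 + 0.1725] / 0.4899 = 0.3872 which rounds to 0.39
d₂ = d₁ − σ√T = 0.3872 − 0.4899 = -0.1027 which rounds to -0.10
exp(−qT) = exp(−0.034·1.5) = 0.9503;  exp(−rT) = exp(−0.069·1.5) = 0.9017
P = 462·0.9017·N(0.10) − 470·0.9503·N(-0.39) = 462·0.9017·0.5398 − 470·0.9503·0.3483 = 224.8728 − 155.5651 = 69.3077

$69.31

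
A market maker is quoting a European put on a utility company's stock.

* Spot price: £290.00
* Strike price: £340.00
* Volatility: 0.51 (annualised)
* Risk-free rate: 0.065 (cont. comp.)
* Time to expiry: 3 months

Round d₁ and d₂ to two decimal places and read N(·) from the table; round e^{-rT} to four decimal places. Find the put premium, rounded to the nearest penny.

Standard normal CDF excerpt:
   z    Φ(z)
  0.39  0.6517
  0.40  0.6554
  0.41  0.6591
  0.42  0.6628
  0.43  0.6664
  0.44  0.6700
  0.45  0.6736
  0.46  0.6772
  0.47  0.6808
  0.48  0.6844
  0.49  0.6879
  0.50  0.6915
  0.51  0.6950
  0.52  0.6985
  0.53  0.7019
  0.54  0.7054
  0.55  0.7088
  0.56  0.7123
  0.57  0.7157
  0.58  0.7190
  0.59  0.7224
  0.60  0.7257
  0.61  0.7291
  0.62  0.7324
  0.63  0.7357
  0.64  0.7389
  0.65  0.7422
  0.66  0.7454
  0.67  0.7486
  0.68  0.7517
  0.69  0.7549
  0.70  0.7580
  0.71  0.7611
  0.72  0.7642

£59.28

T = 0.25;  σ√T = 0.2550
d₁ = [ln(290/340) + (0.065 + 0.51²/2)·0.25] / 0.2550 = [-0.1591 + 0.0488] / 0.2550 = -0.4326 which rounds to -0.43
d₂ = d₁ − σ√T = -0.4326 − 0.2550 = -0.6876 which rounds to -0.69
e^(−rT) = e^(−0.065·0.25) = 0.9839
P = 340·0.9839·N(0.69) − 290·N(0.43) = 340·0.9839·0.7549 − 290·0.6664 = 252.5337 − 193.2560 = 59.2777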